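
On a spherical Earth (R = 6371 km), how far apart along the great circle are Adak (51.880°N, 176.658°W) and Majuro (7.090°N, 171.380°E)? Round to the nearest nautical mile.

Δλ = 171.380 − -176.658 = 348.038°; wrapped into (−180°, 180°]: -11.962°.
Δφ = 7.090 − 51.880 = -44.790°.
a = sin²(Δφ/2) + cos φ₁ · cos φ₂ · sin²(Δλ/2) = 0.151804.
c = 2·atan2(√a, √(1−a)) = 0.80044 rad → d = 6371·c ≈ 5099.60 km ≈ 2753.56 nmi.

2754 nmi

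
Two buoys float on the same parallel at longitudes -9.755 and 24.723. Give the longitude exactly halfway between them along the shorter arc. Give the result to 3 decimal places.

Signed shortest Δλ from -9.755° to +24.723° is +34.478°.
Midpoint longitude = -9.755° + (+34.478°)/2 = -9.755° + 17.239° = +7.484°.

+7.484°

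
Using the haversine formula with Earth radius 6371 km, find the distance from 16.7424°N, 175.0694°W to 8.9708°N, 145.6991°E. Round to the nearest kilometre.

Δλ = 145.6991 − -175.0694 = 320.7685°; wrapped into (−180°, 180°]: -39.2315°.
Δφ = 8.9708 − 16.7424 = -7.7716°.
a = sin²(Δφ/2) + cos φ₁ · cos φ₂ · sin²(Δλ/2) = 0.111196.
c = 2·atan2(√a, √(1−a)) = 0.67995 rad → d = 6371·c ≈ 4331.93 km.

4332 km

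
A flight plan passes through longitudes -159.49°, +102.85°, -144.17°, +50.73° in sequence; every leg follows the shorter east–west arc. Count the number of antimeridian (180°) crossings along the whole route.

3

Leg 1: -159.49° → +102.85°, shortest Δλ = -97.66° (west) — crosses 180°.
Leg 2: +102.85° → -144.17°, shortest Δλ = 112.98° (east) — crosses 180°.
Leg 3: -144.17° → +50.73°, shortest Δλ = -165.1° (west) — crosses 180°.
Total crossings: 3.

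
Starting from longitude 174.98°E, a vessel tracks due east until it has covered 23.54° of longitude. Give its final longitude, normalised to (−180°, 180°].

Start at +174.98°; shift +23.54° → +198.52°.
+198.52° lies outside (−180°, 180°]; subtract 360° → -161.48°.

161.48°W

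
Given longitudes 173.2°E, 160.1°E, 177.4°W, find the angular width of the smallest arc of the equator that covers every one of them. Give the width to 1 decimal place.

Sort the longitudes: -177.4°, +160.1°, +173.2°.
Eastward gaps between consecutive values (wrapping around): 337.5°, 13.1°, 9.4°.
Largest gap = 337.5° ⇒ minimal covering band is its complement: 360° − 337.5° = 22.5°.
Band runs from +160.1° eastward to -177.4°, crossing the antimeridian.

22.5°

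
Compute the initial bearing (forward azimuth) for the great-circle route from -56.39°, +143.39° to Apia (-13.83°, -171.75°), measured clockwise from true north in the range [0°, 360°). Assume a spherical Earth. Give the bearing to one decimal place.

Δλ = -171.75 − 143.39 = -315.14°; wrapped into (−180°, 180°]: 44.86°.
θ = atan2( sin Δλ · cos φ₂ , cos φ₁ · sin φ₂ − sin φ₁ · cos φ₂ · cos Δλ )
  = atan2(0.68493, 0.44090) = 57.230° → normalised to [0°, 360°): 57.230°.

57.2°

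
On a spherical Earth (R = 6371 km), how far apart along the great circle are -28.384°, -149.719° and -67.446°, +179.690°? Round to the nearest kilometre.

Δλ = 179.690 − -149.719 = 329.409°; wrapped into (−180°, 180°]: -30.591°.
Δφ = -67.446 − -28.384 = -39.062°.
a = sin²(Δφ/2) + cos φ₁ · cos φ₂ · sin²(Δλ/2) = 0.135250.
c = 2·atan2(√a, √(1−a)) = 0.75321 rad → d = 6371·c ≈ 4798.68 km.

4799 km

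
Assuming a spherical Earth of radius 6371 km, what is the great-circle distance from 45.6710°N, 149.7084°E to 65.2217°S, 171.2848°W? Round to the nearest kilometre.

12782 km

Δλ = -171.2848 − 149.7084 = -320.9932°; wrapped into (−180°, 180°]: 39.0068°.
Δφ = -65.2217 − 45.6710 = -110.8927°.
a = sin²(Δφ/2) + cos φ₁ · cos φ₂ · sin²(Δλ/2) = 0.710953.
c = 2·atan2(√a, √(1−a)) = 2.00634 rad → d = 6371·c ≈ 12782.42 km.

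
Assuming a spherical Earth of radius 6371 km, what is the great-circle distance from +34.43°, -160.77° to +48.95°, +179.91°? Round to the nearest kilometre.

Δλ = 179.91 − -160.77 = 340.68°; wrapped into (−180°, 180°]: -19.32°.
Δφ = 48.95 − 34.43 = 14.52°.
a = sin²(Δφ/2) + cos φ₁ · cos φ₂ · sin²(Δλ/2) = 0.031222.
c = 2·atan2(√a, √(1−a)) = 0.35526 rad → d = 6371·c ≈ 2263.36 km.

2263 km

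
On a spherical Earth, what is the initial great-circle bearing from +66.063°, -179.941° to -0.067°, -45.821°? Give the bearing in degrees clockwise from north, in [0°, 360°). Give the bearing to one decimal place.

48.5°

Δλ = -45.821 − -179.941 = 134.120°.
θ = atan2( sin Δλ · cos φ₂ , cos φ₁ · sin φ₂ − sin φ₁ · cos φ₂ · cos Δλ )
  = atan2(0.71788, 0.63581) = 48.469° → normalised to [0°, 360°): 48.469°.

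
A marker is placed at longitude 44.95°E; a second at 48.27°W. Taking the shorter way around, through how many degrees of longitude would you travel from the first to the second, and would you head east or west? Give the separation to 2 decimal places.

93.22° west

Raw difference: -48.27 − 44.95 = -93.22°.
Normalise into (−180°, 180°]: -93.22° stays -93.22°.
Negative ⇒ the second point lies to the west; separation 93.22°.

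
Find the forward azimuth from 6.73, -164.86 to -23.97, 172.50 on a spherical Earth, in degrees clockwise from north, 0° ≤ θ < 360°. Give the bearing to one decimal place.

Δλ = 172.50 − -164.86 = 337.36°; wrapped into (−180°, 180°]: -22.64°.
θ = atan2( sin Δλ · cos φ₂ , cos φ₁ · sin φ₂ − sin φ₁ · cos φ₂ · cos Δλ )
  = atan2(-0.35174, -0.50229) = -144.997° → normalised to [0°, 360°): 215.003°.

215.0°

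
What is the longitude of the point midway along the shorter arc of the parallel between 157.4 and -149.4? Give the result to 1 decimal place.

-176.0°

Signed shortest Δλ from +157.4° to -149.4° is +53.2°.
Midpoint longitude = +157.4° + (+53.2°)/2 = +157.4° + 26.6° = +184.0°.
Normalise into (−180°, 180°]: -176.0°.
(The naïve average (+157.4 + -149.4)/2 = 4.0° is on the wrong side of the globe.)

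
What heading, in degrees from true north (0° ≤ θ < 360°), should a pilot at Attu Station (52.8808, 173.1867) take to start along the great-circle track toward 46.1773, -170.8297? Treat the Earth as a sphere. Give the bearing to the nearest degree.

117°

Δλ = -170.8297 − 173.1867 = -344.0164°; wrapped into (−180°, 180°]: 15.9836°.
θ = atan2( sin Δλ · cos φ₂ , cos φ₁ · sin φ₂ − sin φ₁ · cos φ₂ · cos Δλ )
  = atan2(0.19067, -0.09539) = 116.578° → normalised to [0°, 360°): 116.578°.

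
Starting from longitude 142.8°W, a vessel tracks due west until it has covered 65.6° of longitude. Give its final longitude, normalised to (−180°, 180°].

Start at -142.8°; shift −65.6° → -208.4°.
-208.4° lies outside (−180°, 180°]; add 360° → +151.6°.

151.6°E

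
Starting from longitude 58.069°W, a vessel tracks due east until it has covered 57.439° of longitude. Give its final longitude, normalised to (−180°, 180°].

Start at -58.069°; shift +57.439° → -0.630°.
-0.630° already lies in (−180°, 180°].

0.630°W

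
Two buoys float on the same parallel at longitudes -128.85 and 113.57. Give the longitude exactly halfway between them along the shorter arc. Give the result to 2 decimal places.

Signed shortest Δλ from -128.85° to +113.57° is -117.58°.
Midpoint longitude = -128.85° + (-117.58°)/2 = -128.85° − 58.79° = -187.64°.
Normalise into (−180°, 180°]: +172.36°.
(The naïve average (-128.85 + +113.57)/2 = -7.64° is on the wrong side of the globe.)

+172.36°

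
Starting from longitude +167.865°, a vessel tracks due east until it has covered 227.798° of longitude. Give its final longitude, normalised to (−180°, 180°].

+35.663°

Start at +167.865°; shift +227.798° → +395.663°.
+395.663° lies outside (−180°, 180°]; subtract 360° → +35.663°.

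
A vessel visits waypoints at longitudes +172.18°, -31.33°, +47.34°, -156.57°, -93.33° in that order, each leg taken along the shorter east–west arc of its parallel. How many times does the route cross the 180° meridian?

2

Leg 1: +172.18° → -31.33°, shortest Δλ = 156.49° (east) — crosses 180°.
Leg 2: -31.33° → +47.34°, shortest Δλ = 78.67° (east) — does not cross 180°.
Leg 3: +47.34° → -156.57°, shortest Δλ = 156.09° (east) — crosses 180°.
Leg 4: -156.57° → -93.33°, shortest Δλ = 63.24° (east) — does not cross 180°.
Total crossings: 2.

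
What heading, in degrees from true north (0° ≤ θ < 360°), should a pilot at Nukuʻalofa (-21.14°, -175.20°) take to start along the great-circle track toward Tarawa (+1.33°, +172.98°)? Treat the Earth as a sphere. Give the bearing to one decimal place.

Δλ = 172.98 − -175.20 = 348.18°; wrapped into (−180°, 180°]: -11.82°.
θ = atan2( sin Δλ · cos φ₂ , cos φ₁ · sin φ₂ − sin φ₁ · cos φ₂ · cos Δλ )
  = atan2(-0.20478, 0.37455) = -28.667° → normalised to [0°, 360°): 331.333°.

331.3°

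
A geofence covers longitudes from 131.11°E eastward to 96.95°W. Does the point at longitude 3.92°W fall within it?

No

Band width going east from +131.11° to -96.95°: ((-96.95 − 131.11) mod 360) = 131.94°.
Offset of -3.92° east of the west edge: ((-3.92 − 131.11) mod 360) = 224.97°.
224.97° > 131.94° ⇒ outside.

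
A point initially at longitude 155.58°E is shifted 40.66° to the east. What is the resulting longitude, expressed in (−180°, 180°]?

Start at +155.58°; shift +40.66° → +196.24°.
+196.24° lies outside (−180°, 180°]; subtract 360° → -163.76°.

163.76°W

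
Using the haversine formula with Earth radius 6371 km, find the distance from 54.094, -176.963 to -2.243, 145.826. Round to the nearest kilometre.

7140 km

Δλ = 145.826 − -176.963 = 322.789°; wrapped into (−180°, 180°]: -37.211°.
Δφ = -2.243 − 54.094 = -56.337°.
a = sin²(Δφ/2) + cos φ₁ · cos φ₂ · sin²(Δλ/2) = 0.282498.
c = 2·atan2(√a, √(1−a)) = 1.12075 rad → d = 6371·c ≈ 7140.32 km.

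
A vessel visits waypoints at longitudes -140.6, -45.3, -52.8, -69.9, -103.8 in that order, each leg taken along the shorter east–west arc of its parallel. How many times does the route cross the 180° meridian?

0

Leg 1: -140.6° → -45.3°, shortest Δλ = 95.3° (east) — does not cross 180°.
Leg 2: -45.3° → -52.8°, shortest Δλ = -7.5° (west) — does not cross 180°.
Leg 3: -52.8° → -69.9°, shortest Δλ = -17.1° (west) — does not cross 180°.
Leg 4: -69.9° → -103.8°, shortest Δλ = -33.9° (west) — does not cross 180°.
Total crossings: 0.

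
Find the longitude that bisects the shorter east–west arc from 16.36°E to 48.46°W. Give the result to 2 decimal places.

Signed shortest Δλ from +16.36° to -48.46° is -64.82°.
Midpoint longitude = +16.36° + (-64.82°)/2 = +16.36° − 32.41° = -16.05°.

16.05°W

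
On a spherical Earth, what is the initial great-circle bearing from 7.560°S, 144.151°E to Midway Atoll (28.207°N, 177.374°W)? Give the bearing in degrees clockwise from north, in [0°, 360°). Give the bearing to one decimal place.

Δλ = -177.374 − 144.151 = -321.525°; wrapped into (−180°, 180°]: 38.475°.
θ = atan2( sin Δλ · cos φ₂ , cos φ₁ · sin φ₂ − sin φ₁ · cos φ₂ · cos Δλ )
  = atan2(0.54829, 0.55932) = 44.429° → normalised to [0°, 360°): 44.429°.

44.4°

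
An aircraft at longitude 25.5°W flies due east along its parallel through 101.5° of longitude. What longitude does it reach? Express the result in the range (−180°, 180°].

76.0°E

Start at -25.5°; shift +101.5° → +76.0°.
+76.0° already lies in (−180°, 180°].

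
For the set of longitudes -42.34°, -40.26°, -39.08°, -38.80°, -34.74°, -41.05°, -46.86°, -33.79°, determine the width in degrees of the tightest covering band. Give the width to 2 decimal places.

Sort the longitudes: -46.86°, -42.34°, -41.05°, -40.26°, -39.08°, -38.80°, -34.74°, -33.79°.
Eastward gaps between consecutive values (wrapping around): 4.52°, 1.29°, 0.79°, 1.18°, 0.28°, 4.06°, 0.95°, 346.93°.
Largest gap = 346.93° ⇒ minimal covering band is its complement: 360° − 346.93° = 13.07°.
Band runs from -46.86° eastward to -33.79°.

13.07°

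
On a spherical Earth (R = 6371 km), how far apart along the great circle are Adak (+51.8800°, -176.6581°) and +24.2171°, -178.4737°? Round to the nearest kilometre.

Δλ = -178.4737 − -176.6581 = -1.8156°.
Δφ = 24.2171 − 51.8800 = -27.6629°.
a = sin²(Δφ/2) + cos φ₁ · cos φ₂ · sin²(Δλ/2) = 0.057294.
c = 2·atan2(√a, √(1−a)) = 0.48342 rad → d = 6371·c ≈ 3079.85 km.

3080 km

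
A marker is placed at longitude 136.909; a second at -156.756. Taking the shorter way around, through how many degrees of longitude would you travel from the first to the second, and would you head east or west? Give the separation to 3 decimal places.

Raw difference: -156.756 − 136.909 = -293.665°.
Normalise into (−180°, 180°]: -293.665° + 360° = 66.335°.
Positive ⇒ the second point lies to the east; separation 66.335°.

66.335° east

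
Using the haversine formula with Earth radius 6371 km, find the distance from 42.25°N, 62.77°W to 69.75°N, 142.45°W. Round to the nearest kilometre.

Δλ = -142.45 − -62.77 = -79.68°.
Δφ = 69.75 − 42.25 = 27.50°.
a = sin²(Δφ/2) + cos φ₁ · cos φ₂ · sin²(Δλ/2) = 0.161647.
c = 2·atan2(√a, √(1−a)) = 0.82752 rad → d = 6371·c ≈ 5272.11 km.

5272 km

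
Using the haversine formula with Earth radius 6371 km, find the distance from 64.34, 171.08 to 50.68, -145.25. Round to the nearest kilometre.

2934 km

Δλ = -145.25 − 171.08 = -316.33°; wrapped into (−180°, 180°]: 43.67°.
Δφ = 50.68 − 64.34 = -13.66°.
a = sin²(Δφ/2) + cos φ₁ · cos φ₂ · sin²(Δλ/2) = 0.052101.
c = 2·atan2(√a, √(1−a)) = 0.46057 rad → d = 6371·c ≈ 2934.30 km.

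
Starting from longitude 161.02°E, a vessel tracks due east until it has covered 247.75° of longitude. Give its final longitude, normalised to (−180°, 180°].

Start at +161.02°; shift +247.75° → +408.77°.
+408.77° lies outside (−180°, 180°]; subtract 360° → +48.77°.

48.77°E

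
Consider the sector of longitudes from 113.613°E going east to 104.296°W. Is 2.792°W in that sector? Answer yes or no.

Band width going east from +113.613° to -104.296°: ((-104.296 − 113.613) mod 360) = 142.091°.
Offset of -2.792° east of the west edge: ((-2.792 − 113.613) mod 360) = 243.595°.
243.595° > 142.091° ⇒ outside.

No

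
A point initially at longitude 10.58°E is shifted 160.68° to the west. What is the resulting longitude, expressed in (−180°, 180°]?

150.10°W

Start at +10.58°; shift −160.68° → -150.10°.
-150.10° already lies in (−180°, 180°].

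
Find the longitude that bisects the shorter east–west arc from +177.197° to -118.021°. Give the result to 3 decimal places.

Signed shortest Δλ from +177.197° to -118.021° is +64.782°.
Midpoint longitude = +177.197° + (+64.782°)/2 = +177.197° + 32.391° = +209.588°.
Normalise into (−180°, 180°]: -150.412°.
(The naïve average (+177.197 + -118.021)/2 = 29.588° is on the wrong side of the globe.)

-150.412°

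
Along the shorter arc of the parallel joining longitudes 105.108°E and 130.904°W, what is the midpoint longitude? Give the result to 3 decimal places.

167.102°E

Signed shortest Δλ from +105.108° to -130.904° is +123.988°.
Midpoint longitude = +105.108° + (+123.988°)/2 = +105.108° + 61.994° = +167.102°.
(The naïve average (+105.108 + -130.904)/2 = -12.898° is on the wrong side of the globe.)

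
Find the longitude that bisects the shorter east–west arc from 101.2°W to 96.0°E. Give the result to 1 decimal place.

Signed shortest Δλ from -101.2° to +96.0° is -162.8°.
Midpoint longitude = -101.2° + (-162.8°)/2 = -101.2° − 81.4° = -182.6°.
Normalise into (−180°, 180°]: +177.4°.
(The naïve average (-101.2 + +96.0)/2 = -2.6° is on the wrong side of the globe.)

177.4°E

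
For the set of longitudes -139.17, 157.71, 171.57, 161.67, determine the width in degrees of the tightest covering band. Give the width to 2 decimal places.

63.12°

Sort the longitudes: -139.17°, +157.71°, +161.67°, +171.57°.
Eastward gaps between consecutive values (wrapping around): 296.88°, 3.96°, 9.90°, 49.26°.
Largest gap = 296.88° ⇒ minimal covering band is its complement: 360° − 296.88° = 63.12°.
Band runs from +157.71° eastward to -139.17°, crossing the antimeridian.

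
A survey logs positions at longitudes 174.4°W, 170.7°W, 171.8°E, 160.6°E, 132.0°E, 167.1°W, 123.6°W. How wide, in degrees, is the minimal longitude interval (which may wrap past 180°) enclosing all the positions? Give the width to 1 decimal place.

104.4°

Sort the longitudes: -174.4°, -170.7°, -167.1°, -123.6°, +132.0°, +160.6°, +171.8°.
Eastward gaps between consecutive values (wrapping around): 3.7°, 3.6°, 43.5°, 255.6°, 28.6°, 11.2°, 13.8°.
Largest gap = 255.6° ⇒ minimal covering band is its complement: 360° − 255.6° = 104.4°.
Band runs from +132.0° eastward to -123.6°, crossing the antimeridian.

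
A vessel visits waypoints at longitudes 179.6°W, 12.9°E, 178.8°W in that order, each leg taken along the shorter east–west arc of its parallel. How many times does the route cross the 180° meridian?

Leg 1: -179.6° → +12.9°, shortest Δλ = -167.5° (west) — crosses 180°.
Leg 2: +12.9° → -178.8°, shortest Δλ = 168.3° (east) — crosses 180°.
Total crossings: 2.

2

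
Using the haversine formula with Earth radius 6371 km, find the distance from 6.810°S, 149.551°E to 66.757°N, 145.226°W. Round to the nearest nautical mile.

Δλ = -145.226 − 149.551 = -294.777°; wrapped into (−180°, 180°]: 65.223°.
Δφ = 66.757 − -6.810 = 73.567°.
a = sin²(Δφ/2) + cos φ₁ · cos φ₂ · sin²(Δλ/2) = 0.472368.
c = 2·atan2(√a, √(1−a)) = 1.51550 rad → d = 6371·c ≈ 9655.27 km ≈ 5213.43 nmi.

5213 nmi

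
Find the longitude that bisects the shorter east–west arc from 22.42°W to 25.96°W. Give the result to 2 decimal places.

Signed shortest Δλ from -22.42° to -25.96° is -3.54°.
Midpoint longitude = -22.42° + (-3.54°)/2 = -22.42° − 1.77° = -24.19°.

24.19°W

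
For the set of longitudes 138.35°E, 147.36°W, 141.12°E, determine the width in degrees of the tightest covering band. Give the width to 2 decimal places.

74.29°

Sort the longitudes: -147.36°, +138.35°, +141.12°.
Eastward gaps between consecutive values (wrapping around): 285.71°, 2.77°, 71.52°.
Largest gap = 285.71° ⇒ minimal covering band is its complement: 360° − 285.71° = 74.29°.
Band runs from +138.35° eastward to -147.36°, crossing the antimeridian.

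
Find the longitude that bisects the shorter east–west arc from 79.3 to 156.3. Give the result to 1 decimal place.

Signed shortest Δλ from +79.3° to +156.3° is +77.0°.
Midpoint longitude = +79.3° + (+77.0°)/2 = +79.3° + 38.5° = +117.8°.

+117.8°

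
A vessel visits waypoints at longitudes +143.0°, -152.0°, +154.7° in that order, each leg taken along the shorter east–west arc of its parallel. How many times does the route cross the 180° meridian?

Leg 1: +143.0° → -152.0°, shortest Δλ = 65.0° (east) — crosses 180°.
Leg 2: -152.0° → +154.7°, shortest Δλ = -53.3° (west) — crosses 180°.
Total crossings: 2.

2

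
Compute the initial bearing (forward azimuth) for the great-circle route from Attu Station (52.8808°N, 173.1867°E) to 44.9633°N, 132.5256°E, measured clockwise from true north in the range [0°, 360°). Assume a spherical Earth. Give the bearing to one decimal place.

269.8°

Δλ = 132.5256 − 173.1867 = -40.6611°.
θ = atan2( sin Δλ · cos φ₂ , cos φ₁ · sin φ₂ − sin φ₁ · cos φ₂ · cos Δλ )
  = atan2(-0.46103, -0.00154) = -90.191° → normalised to [0°, 360°): 269.809°.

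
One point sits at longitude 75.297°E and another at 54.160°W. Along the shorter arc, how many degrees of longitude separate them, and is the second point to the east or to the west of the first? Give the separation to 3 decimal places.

129.457° west

Raw difference: -54.160 − 75.297 = -129.457°.
Normalise into (−180°, 180°]: -129.457° stays -129.457°.
Negative ⇒ the second point lies to the west; separation 129.457°.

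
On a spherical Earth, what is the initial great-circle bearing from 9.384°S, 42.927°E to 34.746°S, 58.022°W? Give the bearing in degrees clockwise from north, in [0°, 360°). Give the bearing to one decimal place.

Δλ = -58.022 − 42.927 = -100.949°.
θ = atan2( sin Δλ · cos φ₂ , cos φ₁ · sin φ₂ − sin φ₁ · cos φ₂ · cos Δλ )
  = atan2(-0.80673, -0.58776) = -126.076° → normalised to [0°, 360°): 233.924°.

233.9°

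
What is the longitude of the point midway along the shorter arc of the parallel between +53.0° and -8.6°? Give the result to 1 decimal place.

+22.2°

Signed shortest Δλ from +53.0° to -8.6° is -61.6°.
Midpoint longitude = +53.0° + (-61.6°)/2 = +53.0° − 30.8° = +22.2°.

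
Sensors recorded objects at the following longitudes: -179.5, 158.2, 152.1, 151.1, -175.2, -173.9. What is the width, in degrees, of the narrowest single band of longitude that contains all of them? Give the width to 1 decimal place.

Sort the longitudes: -179.5°, -175.2°, -173.9°, +151.1°, +152.1°, +158.2°.
Eastward gaps between consecutive values (wrapping around): 4.3°, 1.3°, 325.0°, 1.0°, 6.1°, 22.3°.
Largest gap = 325.0° ⇒ minimal covering band is its complement: 360° − 325.0° = 35.0°.
Band runs from +151.1° eastward to -173.9°, crossing the antimeridian.

35.0°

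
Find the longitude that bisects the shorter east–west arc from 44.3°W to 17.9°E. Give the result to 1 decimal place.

Signed shortest Δλ from -44.3° to +17.9° is +62.2°.
Midpoint longitude = -44.3° + (+62.2°)/2 = -44.3° + 31.1° = -13.2°.

13.2°W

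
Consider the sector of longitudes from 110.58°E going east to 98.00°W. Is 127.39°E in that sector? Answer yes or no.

Yes

Band width going east from +110.58° to -98.00°: ((-98.00 − 110.58) mod 360) = 151.42°.
Offset of +127.39° east of the west edge: ((127.39 − 110.58) mod 360) = 16.81°.
16.81° ≤ 151.42° ⇒ inside.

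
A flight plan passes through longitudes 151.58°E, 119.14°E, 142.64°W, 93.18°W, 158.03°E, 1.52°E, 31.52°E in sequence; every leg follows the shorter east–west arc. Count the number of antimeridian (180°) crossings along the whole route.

2

Leg 1: +151.58° → +119.14°, shortest Δλ = -32.44° (west) — does not cross 180°.
Leg 2: +119.14° → -142.64°, shortest Δλ = 98.22° (east) — crosses 180°.
Leg 3: -142.64° → -93.18°, shortest Δλ = 49.46° (east) — does not cross 180°.
Leg 4: -93.18° → +158.03°, shortest Δλ = -108.79° (west) — crosses 180°.
Leg 5: +158.03° → +1.52°, shortest Δλ = -156.51° (west) — does not cross 180°.
Leg 6: +1.52° → +31.52°, shortest Δλ = 30.0° (east) — does not cross 180°.
Total crossings: 2.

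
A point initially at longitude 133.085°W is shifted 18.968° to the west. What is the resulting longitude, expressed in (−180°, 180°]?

Start at -133.085°; shift −18.968° → -152.053°.
-152.053° already lies in (−180°, 180°].

152.053°W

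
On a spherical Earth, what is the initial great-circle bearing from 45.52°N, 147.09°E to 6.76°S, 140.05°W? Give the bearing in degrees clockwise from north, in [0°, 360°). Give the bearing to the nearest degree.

Δλ = -140.05 − 147.09 = -287.14°; wrapped into (−180°, 180°]: 72.86°.
θ = atan2( sin Δλ · cos φ₂ , cos φ₁ · sin φ₂ − sin φ₁ · cos φ₂ · cos Δλ )
  = atan2(0.94894, -0.29129) = 107.064° → normalised to [0°, 360°): 107.064°.

107°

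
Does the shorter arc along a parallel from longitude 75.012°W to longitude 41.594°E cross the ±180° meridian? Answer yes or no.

No

Signed shortest Δλ = ((41.594 − -75.012 + 180) mod 360) − 180 = 116.606°.
Going east by 116.606° from -75.012° reaches +41.594° without touching 180°.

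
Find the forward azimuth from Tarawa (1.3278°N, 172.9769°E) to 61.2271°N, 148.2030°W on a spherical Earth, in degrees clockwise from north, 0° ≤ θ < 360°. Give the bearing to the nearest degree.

Δλ = -148.2030 − 172.9769 = -321.1799°; wrapped into (−180°, 180°]: 38.8201°.
θ = atan2( sin Δλ · cos φ₂ , cos φ₁ · sin φ₂ − sin φ₁ · cos φ₂ · cos Δλ )
  = atan2(0.30174, 0.86761) = 19.177° → normalised to [0°, 360°): 19.177°.

19°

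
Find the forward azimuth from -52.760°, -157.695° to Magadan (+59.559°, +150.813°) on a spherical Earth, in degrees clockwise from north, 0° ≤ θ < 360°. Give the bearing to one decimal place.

Δλ = 150.813 − -157.695 = 308.508°; wrapped into (−180°, 180°]: -51.492°.
θ = atan2( sin Δλ · cos φ₂ , cos φ₁ · sin φ₂ − sin φ₁ · cos φ₂ · cos Δλ )
  = atan2(-0.39647, 0.77287) = -27.157° → normalised to [0°, 360°): 332.843°.

332.8°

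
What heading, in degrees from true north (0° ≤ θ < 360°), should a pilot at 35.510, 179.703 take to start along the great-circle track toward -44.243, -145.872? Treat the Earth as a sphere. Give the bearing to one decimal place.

156.0°

Δλ = -145.872 − 179.703 = -325.575°; wrapped into (−180°, 180°]: 34.425°.
θ = atan2( sin Δλ · cos φ₂ , cos φ₁ · sin φ₂ − sin φ₁ · cos φ₂ · cos Δλ )
  = atan2(0.40499, -0.91118) = 156.036° → normalised to [0°, 360°): 156.036°.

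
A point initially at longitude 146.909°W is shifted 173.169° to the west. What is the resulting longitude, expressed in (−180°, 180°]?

Start at -146.909°; shift −173.169° → -320.078°.
-320.078° lies outside (−180°, 180°]; add 360° → +39.922°.

39.922°E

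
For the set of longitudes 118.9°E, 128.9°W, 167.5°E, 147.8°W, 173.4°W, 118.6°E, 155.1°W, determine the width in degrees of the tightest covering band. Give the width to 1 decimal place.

112.5°

Sort the longitudes: -173.4°, -155.1°, -147.8°, -128.9°, +118.6°, +118.9°, +167.5°.
Eastward gaps between consecutive values (wrapping around): 18.3°, 7.3°, 18.9°, 247.5°, 0.3°, 48.6°, 19.1°.
Largest gap = 247.5° ⇒ minimal covering band is its complement: 360° − 247.5° = 112.5°.
Band runs from +118.6° eastward to -128.9°, crossing the antimeridian.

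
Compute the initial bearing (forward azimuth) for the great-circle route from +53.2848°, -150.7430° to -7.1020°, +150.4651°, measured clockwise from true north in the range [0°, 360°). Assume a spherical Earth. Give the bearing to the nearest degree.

240°

Δλ = 150.4651 − -150.7430 = 301.2081°; wrapped into (−180°, 180°]: -58.7919°.
θ = atan2( sin Δλ · cos φ₂ , cos φ₁ · sin φ₂ − sin φ₁ · cos φ₂ · cos Δλ )
  = atan2(-0.84873, -0.48608) = -119.801° → normalised to [0°, 360°): 240.199°.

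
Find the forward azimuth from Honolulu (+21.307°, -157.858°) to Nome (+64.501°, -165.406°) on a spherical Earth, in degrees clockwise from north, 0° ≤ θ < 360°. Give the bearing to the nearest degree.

355°

Δλ = -165.406 − -157.858 = -7.548°.
θ = atan2( sin Δλ · cos φ₂ , cos φ₁ · sin φ₂ − sin φ₁ · cos φ₂ · cos Δλ )
  = atan2(-0.05655, 0.68583) = -4.714° → normalised to [0°, 360°): 355.286°.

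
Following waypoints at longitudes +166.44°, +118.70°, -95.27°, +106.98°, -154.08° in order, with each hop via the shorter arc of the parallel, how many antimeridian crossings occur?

3

Leg 1: +166.44° → +118.70°, shortest Δλ = -47.74° (west) — does not cross 180°.
Leg 2: +118.70° → -95.27°, shortest Δλ = 146.03° (east) — crosses 180°.
Leg 3: -95.27° → +106.98°, shortest Δλ = -157.75° (west) — crosses 180°.
Leg 4: +106.98° → -154.08°, shortest Δλ = 98.94° (east) — crosses 180°.
Total crossings: 3.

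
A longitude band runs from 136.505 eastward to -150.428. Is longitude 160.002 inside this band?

Band width going east from +136.505° to -150.428°: ((-150.428 − 136.505) mod 360) = 73.067°.
Offset of +160.002° east of the west edge: ((160.002 − 136.505) mod 360) = 23.497°.
23.497° ≤ 73.067° ⇒ inside.

Yes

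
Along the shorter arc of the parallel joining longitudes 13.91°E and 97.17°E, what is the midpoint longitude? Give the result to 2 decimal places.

Signed shortest Δλ from +13.91° to +97.17° is +83.26°.
Midpoint longitude = +13.91° + (+83.26°)/2 = +13.91° + 41.63° = +55.54°.

55.54°E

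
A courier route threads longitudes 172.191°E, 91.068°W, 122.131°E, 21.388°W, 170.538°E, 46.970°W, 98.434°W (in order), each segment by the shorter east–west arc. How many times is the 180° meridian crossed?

4

Leg 1: +172.191° → -91.068°, shortest Δλ = 96.741° (east) — crosses 180°.
Leg 2: -91.068° → +122.131°, shortest Δλ = -146.801° (west) — crosses 180°.
Leg 3: +122.131° → -21.388°, shortest Δλ = -143.519° (west) — does not cross 180°.
Leg 4: -21.388° → +170.538°, shortest Δλ = -168.074° (west) — crosses 180°.
Leg 5: +170.538° → -46.970°, shortest Δλ = 142.492° (east) — crosses 180°.
Leg 6: -46.970° → -98.434°, shortest Δλ = -51.464° (west) — does not cross 180°.
Total crossings: 4.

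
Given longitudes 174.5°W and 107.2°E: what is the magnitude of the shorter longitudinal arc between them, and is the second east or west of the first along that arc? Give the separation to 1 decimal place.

Raw difference: 107.2 − -174.5 = 281.7°.
Normalise into (−180°, 180°]: 281.7° − 360° = -78.3°.
Negative ⇒ the second point lies to the west; separation 78.3°.

78.3° west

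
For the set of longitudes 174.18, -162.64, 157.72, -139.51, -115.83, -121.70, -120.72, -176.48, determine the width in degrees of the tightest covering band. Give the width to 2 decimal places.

Sort the longitudes: -176.48°, -162.64°, -139.51°, -121.70°, -120.72°, -115.83°, +157.72°, +174.18°.
Eastward gaps between consecutive values (wrapping around): 13.84°, 23.13°, 17.81°, 0.98°, 4.89°, 273.55°, 16.46°, 9.34°.
Largest gap = 273.55° ⇒ minimal covering band is its complement: 360° − 273.55° = 86.45°.
Band runs from +157.72° eastward to -115.83°, crossing the antimeridian.

86.45°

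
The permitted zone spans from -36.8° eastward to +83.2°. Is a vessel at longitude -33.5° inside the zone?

Yes

Band width going east from -36.8° to +83.2°: ((83.2 − -36.8) mod 360) = 120.0°.
Offset of -33.5° east of the west edge: ((-33.5 − -36.8) mod 360) = 3.3°.
3.3° ≤ 120.0° ⇒ inside.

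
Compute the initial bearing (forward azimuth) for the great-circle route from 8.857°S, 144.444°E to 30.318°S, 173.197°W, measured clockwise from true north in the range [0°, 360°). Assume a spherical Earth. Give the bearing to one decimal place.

124.6°

Δλ = -173.197 − 144.444 = -317.641°; wrapped into (−180°, 180°]: 42.359°.
θ = atan2( sin Δλ · cos φ₂ , cos φ₁ · sin φ₂ − sin φ₁ · cos φ₂ · cos Δλ )
  = atan2(0.58163, -0.40057) = 124.555° → normalised to [0°, 360°): 124.555°.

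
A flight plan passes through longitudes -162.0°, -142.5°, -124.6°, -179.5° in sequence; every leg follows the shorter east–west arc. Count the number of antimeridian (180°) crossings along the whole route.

0

Leg 1: -162.0° → -142.5°, shortest Δλ = 19.5° (east) — does not cross 180°.
Leg 2: -142.5° → -124.6°, shortest Δλ = 17.9° (east) — does not cross 180°.
Leg 3: -124.6° → -179.5°, shortest Δλ = -54.9° (west) — does not cross 180°.
Total crossings: 0.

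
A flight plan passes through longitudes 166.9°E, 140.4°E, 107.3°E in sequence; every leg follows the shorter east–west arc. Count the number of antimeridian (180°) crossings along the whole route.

0

Leg 1: +166.9° → +140.4°, shortest Δλ = -26.5° (west) — does not cross 180°.
Leg 2: +140.4° → +107.3°, shortest Δλ = -33.1° (west) — does not cross 180°.
Total crossings: 0.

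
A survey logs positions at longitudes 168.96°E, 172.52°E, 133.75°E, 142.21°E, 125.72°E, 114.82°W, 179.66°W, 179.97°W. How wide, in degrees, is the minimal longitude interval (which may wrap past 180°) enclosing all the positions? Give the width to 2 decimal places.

Sort the longitudes: -179.97°, -179.66°, -114.82°, +125.72°, +133.75°, +142.21°, +168.96°, +172.52°.
Eastward gaps between consecutive values (wrapping around): 0.31°, 64.84°, 240.54°, 8.03°, 8.46°, 26.75°, 3.56°, 7.51°.
Largest gap = 240.54° ⇒ minimal covering band is its complement: 360° − 240.54° = 119.46°.
Band runs from +125.72° eastward to -114.82°, crossing the antimeridian.

119.46°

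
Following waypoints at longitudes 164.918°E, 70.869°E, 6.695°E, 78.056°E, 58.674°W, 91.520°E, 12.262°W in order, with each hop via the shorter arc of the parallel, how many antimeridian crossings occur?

Leg 1: +164.918° → +70.869°, shortest Δλ = -94.049° (west) — does not cross 180°.
Leg 2: +70.869° → +6.695°, shortest Δλ = -64.174° (west) — does not cross 180°.
Leg 3: +6.695° → +78.056°, shortest Δλ = 71.361° (east) — does not cross 180°.
Leg 4: +78.056° → -58.674°, shortest Δλ = -136.73° (west) — does not cross 180°.
Leg 5: -58.674° → +91.520°, shortest Δλ = 150.194° (east) — does not cross 180°.
Leg 6: +91.520° → -12.262°, shortest Δλ = -103.782° (west) — does not cross 180°.
Total crossings: 0.

0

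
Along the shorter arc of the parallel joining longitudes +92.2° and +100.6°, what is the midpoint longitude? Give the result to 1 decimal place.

+96.4°

Signed shortest Δλ from +92.2° to +100.6° is +8.4°.
Midpoint longitude = +92.2° + (+8.4°)/2 = +92.2° + 4.2° = +96.4°.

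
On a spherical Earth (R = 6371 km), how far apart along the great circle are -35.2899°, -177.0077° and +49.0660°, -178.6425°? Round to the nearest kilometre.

Δλ = -178.6425 − -177.0077 = -1.6348°.
Δφ = 49.0660 − -35.2899 = 84.3559°.
a = sin²(Δφ/2) + cos φ₁ · cos φ₂ · sin²(Δλ/2) = 0.450934.
c = 2·atan2(√a, √(1−a)) = 1.47251 rad → d = 6371·c ≈ 9381.34 km.

9381 km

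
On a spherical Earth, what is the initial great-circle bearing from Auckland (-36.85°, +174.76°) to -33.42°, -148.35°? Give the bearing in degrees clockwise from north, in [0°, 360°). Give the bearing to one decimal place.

94.6°

Δλ = -148.35 − 174.76 = -323.11°; wrapped into (−180°, 180°]: 36.89°.
θ = atan2( sin Δλ · cos φ₂ , cos φ₁ · sin φ₂ − sin φ₁ · cos φ₂ · cos Δλ )
  = atan2(0.50103, -0.04039) = 94.609° → normalised to [0°, 360°): 94.609°.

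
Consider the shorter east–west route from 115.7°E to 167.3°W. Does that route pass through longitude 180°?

Naïve |-167.3 − 115.7| = 283.0° > 180°, so the shorter arc goes the other way round — across 180°.
Signed shortest Δλ = ((-167.3 − 115.7 + 180) mod 360) − 180 = 77.0°.
Going east by 77.0° from +115.7° passes through 180° before reaching -167.3°.

Yes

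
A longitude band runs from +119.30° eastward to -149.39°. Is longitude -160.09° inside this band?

Yes

Band width going east from +119.30° to -149.39°: ((-149.39 − 119.30) mod 360) = 91.31°.
Offset of -160.09° east of the west edge: ((-160.09 − 119.30) mod 360) = 80.61°.
80.61° ≤ 91.31° ⇒ inside.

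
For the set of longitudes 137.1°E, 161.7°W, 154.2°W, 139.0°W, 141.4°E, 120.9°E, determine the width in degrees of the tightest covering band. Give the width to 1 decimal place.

Sort the longitudes: -161.7°, -154.2°, -139.0°, +120.9°, +137.1°, +141.4°.
Eastward gaps between consecutive values (wrapping around): 7.5°, 15.2°, 259.9°, 16.2°, 4.3°, 56.9°.
Largest gap = 259.9° ⇒ minimal covering band is its complement: 360° − 259.9° = 100.1°.
Band runs from +120.9° eastward to -139.0°, crossing the antimeridian.

100.1°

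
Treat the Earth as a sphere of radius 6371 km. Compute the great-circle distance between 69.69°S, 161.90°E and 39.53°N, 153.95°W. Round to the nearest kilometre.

Δλ = -153.95 − 161.90 = -315.85°; wrapped into (−180°, 180°]: 44.15°.
Δφ = 39.53 − -69.69 = 109.22°.
a = sin²(Δφ/2) + cos φ₁ · cos φ₂ · sin²(Δλ/2) = 0.702410.
c = 2·atan2(√a, √(1−a)) = 1.98758 rad → d = 6371·c ≈ 12662.87 km.

12663 km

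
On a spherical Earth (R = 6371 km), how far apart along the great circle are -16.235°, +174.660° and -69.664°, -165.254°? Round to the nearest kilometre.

6101 km

Δλ = -165.254 − 174.660 = -339.914°; wrapped into (−180°, 180°]: 20.086°.
Δφ = -69.664 − -16.235 = -53.429°.
a = sin²(Δφ/2) + cos φ₁ · cos φ₂ · sin²(Δλ/2) = 0.212238.
c = 2·atan2(√a, √(1−a)) = 0.95755 rad → d = 6371·c ≈ 6100.56 km.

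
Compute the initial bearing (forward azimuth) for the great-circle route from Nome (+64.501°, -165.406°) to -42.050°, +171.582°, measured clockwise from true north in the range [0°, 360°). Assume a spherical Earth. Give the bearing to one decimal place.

197.8°

Δλ = 171.582 − -165.406 = 336.988°; wrapped into (−180°, 180°]: -23.012°.
θ = atan2( sin Δλ · cos φ₂ , cos φ₁ · sin φ₂ − sin φ₁ · cos φ₂ · cos Δλ )
  = atan2(-0.29028, -0.90523) = -162.220° → normalised to [0°, 360°): 197.780°.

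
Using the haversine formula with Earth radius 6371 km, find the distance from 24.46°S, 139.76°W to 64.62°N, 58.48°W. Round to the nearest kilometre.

12049 km

Δλ = -58.48 − -139.76 = 81.28°.
Δφ = 64.62 − -24.46 = 89.08°.
a = sin²(Δφ/2) + cos φ₁ · cos φ₂ · sin²(Δλ/2) = 0.657473.
c = 2·atan2(√a, √(1−a)) = 1.89120 rad → d = 6371·c ≈ 12048.81 km.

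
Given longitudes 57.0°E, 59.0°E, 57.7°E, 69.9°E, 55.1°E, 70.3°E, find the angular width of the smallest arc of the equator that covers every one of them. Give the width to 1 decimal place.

15.2°

Sort the longitudes: +55.1°, +57.0°, +57.7°, +59.0°, +69.9°, +70.3°.
Eastward gaps between consecutive values (wrapping around): 1.9°, 0.7°, 1.3°, 10.9°, 0.4°, 344.8°.
Largest gap = 344.8° ⇒ minimal covering band is its complement: 360° − 344.8° = 15.2°.
Band runs from +55.1° eastward to +70.3°.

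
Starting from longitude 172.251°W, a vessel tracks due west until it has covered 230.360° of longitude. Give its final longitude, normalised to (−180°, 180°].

Start at -172.251°; shift −230.360° → -402.611°.
-402.611° lies outside (−180°, 180°]; add 360° → -42.611°.

42.611°W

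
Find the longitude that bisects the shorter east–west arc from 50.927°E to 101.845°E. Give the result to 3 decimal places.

Signed shortest Δλ from +50.927° to +101.845° is +50.918°.
Midpoint longitude = +50.927° + (+50.918°)/2 = +50.927° + 25.459° = +76.386°.

76.386°E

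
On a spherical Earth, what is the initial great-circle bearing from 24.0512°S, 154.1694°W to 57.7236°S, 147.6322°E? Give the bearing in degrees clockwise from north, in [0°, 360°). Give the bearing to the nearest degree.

215°

Δλ = 147.6322 − -154.1694 = 301.8016°; wrapped into (−180°, 180°]: -58.1984°.
θ = atan2( sin Δλ · cos φ₂ , cos φ₁ · sin φ₂ − sin φ₁ · cos φ₂ · cos Δλ )
  = atan2(-0.45384, -0.65739) = -145.380° → normalised to [0°, 360°): 214.620°.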